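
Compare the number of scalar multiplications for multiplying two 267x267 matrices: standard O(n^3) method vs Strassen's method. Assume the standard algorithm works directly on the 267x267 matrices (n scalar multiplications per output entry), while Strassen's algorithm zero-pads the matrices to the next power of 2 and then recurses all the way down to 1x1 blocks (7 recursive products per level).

Matrix multiplication for 267x267 matrices:

Strassen's algorithm requires power-of-2 dimensions. Pad 267x267 to 512x512 (next power of 2).

Standard algorithm: 267^3 = 19034163 multiplications
Strassen's algorithm: 7^(log2(512)) = 7^9 = 40353607 multiplications
Difference: 19034163 - 40353607 = -21319444 (Strassen uses MORE here due to padding overhead — for small or just-over-power-of-2 n, padding can outweigh the per-level savings)

Standard: 19034163 multiplications (267^3). Strassen: 40353607 multiplications (7^9, after padding to 512x512). Strassen reduces 8 recursive multiplications to 7 at each level.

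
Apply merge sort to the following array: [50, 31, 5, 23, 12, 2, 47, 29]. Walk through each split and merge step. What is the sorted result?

Merge sort trace:

Split: [50, 31, 5, 23, 12, 2, 47, 29] -> [50, 31, 5, 23] and [12, 2, 47, 29]
  Split: [50, 31, 5, 23] -> [50, 31] and [5, 23]
    Split: [50, 31] -> [50] and [31]
    Merge: [50] + [31] -> [31, 50]
    Split: [5, 23] -> [5] and [23]
    Merge: [5] + [23] -> [5, 23]
  Merge: [31, 50] + [5, 23] -> [5, 23, 31, 50]
  Split: [12, 2, 47, 29] -> [12, 2] and [47, 29]
    Split: [12, 2] -> [12] and [2]
    Merge: [12] + [2] -> [2, 12]
    Split: [47, 29] -> [47] and [29]
    Merge: [47] + [29] -> [29, 47]
  Merge: [2, 12] + [29, 47] -> [2, 12, 29, 47]
Merge: [5, 23, 31, 50] + [2, 12, 29, 47] -> [2, 5, 12, 23, 29, 31, 47, 50]

Final sorted array: [2, 5, 12, 23, 29, 31, 47, 50]

The merge sort proceeds by recursively splitting the array and merging sorted halves.
After all merges, the sorted array is [2, 5, 12, 23, 29, 31, 47, 50].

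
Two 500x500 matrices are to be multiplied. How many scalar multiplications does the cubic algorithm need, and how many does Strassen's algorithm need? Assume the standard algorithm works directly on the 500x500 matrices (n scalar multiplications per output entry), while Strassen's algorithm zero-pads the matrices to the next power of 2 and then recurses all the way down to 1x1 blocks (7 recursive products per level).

Matrix multiplication for 500x500 matrices:

Strassen's algorithm requires power-of-2 dimensions. Pad 500x500 to 512x512 (next power of 2).

Standard algorithm: 500^3 = 125000000 multiplications
Strassen's algorithm: 7^(log2(512)) = 7^9 = 40353607 multiplications
Savings: 125000000 - 40353607 = 84646393 multiplications

Standard: 125000000 multiplications (500^3). Strassen: 40353607 multiplications (7^9, after padding to 512x512). Strassen reduces 8 recursive multiplications to 7 at each level.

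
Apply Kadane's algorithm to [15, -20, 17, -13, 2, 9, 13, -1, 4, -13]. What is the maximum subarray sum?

Using Kadane's algorithm on [15, -20, 17, -13, 2, 9, 13, -1, 4, -13]:

Scanning through the array:
Position 1 (value -20): max_ending_here = -5, max_so_far = 15
Position 2 (value 17): max_ending_here = 17, max_so_far = 17
Position 3 (value -13): max_ending_here = 4, max_so_far = 17
Position 4 (value 2): max_ending_here = 6, max_so_far = 17
Position 5 (value 9): max_ending_here = 15, max_so_far = 17
Position 6 (value 13): max_ending_here = 28, max_so_far = 28
Position 7 (value -1): max_ending_here = 27, max_so_far = 28
Position 8 (value 4): max_ending_here = 31, max_so_far = 31
Position 9 (value -13): max_ending_here = 18, max_so_far = 31

Maximum subarray: [17, -13, 2, 9, 13, -1, 4]
Maximum sum: 31

The maximum subarray is [17, -13, 2, 9, 13, -1, 4] with sum 31. This subarray runs from index 2 to index 8.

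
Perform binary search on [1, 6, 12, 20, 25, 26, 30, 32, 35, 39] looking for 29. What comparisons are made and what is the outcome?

Binary search for 29 in [1, 6, 12, 20, 25, 26, 30, 32, 35, 39]:

lo=0, hi=9, mid=4, arr[mid]=25 -> 25 < 29, search right half
lo=5, hi=9, mid=7, arr[mid]=32 -> 32 > 29, search left half
lo=5, hi=6, mid=5, arr[mid]=26 -> 26 < 29, search right half
lo=6, hi=6, mid=6, arr[mid]=30 -> 30 > 29, search left half
lo=6 > hi=5, target 29 not found

Binary search determines that 29 is not in the array after 4 comparisons. The search space was exhausted without finding the target.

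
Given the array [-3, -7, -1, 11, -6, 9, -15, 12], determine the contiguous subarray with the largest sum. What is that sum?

Using Kadane's algorithm on [-3, -7, -1, 11, -6, 9, -15, 12]:

Scanning through the array:
Position 1 (value -7): max_ending_here = -7, max_so_far = -3
Position 2 (value -1): max_ending_here = -1, max_so_far = -1
Position 3 (value 11): max_ending_here = 11, max_so_far = 11
Position 4 (value -6): max_ending_here = 5, max_so_far = 11
Position 5 (value 9): max_ending_here = 14, max_so_far = 14
Position 6 (value -15): max_ending_here = -1, max_so_far = 14
Position 7 (value 12): max_ending_here = 12, max_so_far = 14

Maximum subarray: [11, -6, 9]
Maximum sum: 14

The maximum subarray is [11, -6, 9] with sum 14. This subarray runs from index 3 to index 5.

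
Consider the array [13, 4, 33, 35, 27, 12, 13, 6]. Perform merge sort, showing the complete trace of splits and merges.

Merge sort trace:

Split: [13, 4, 33, 35, 27, 12, 13, 6] -> [13, 4, 33, 35] and [27, 12, 13, 6]
  Split: [13, 4, 33, 35] -> [13, 4] and [33, 35]
    Split: [13, 4] -> [13] and [4]
    Merge: [13] + [4] -> [4, 13]
    Split: [33, 35] -> [33] and [35]
    Merge: [33] + [35] -> [33, 35]
  Merge: [4, 13] + [33, 35] -> [4, 13, 33, 35]
  Split: [27, 12, 13, 6] -> [27, 12] and [13, 6]
    Split: [27, 12] -> [27] and [12]
    Merge: [27] + [12] -> [12, 27]
    Split: [13, 6] -> [13] and [6]
    Merge: [13] + [6] -> [6, 13]
  Merge: [12, 27] + [6, 13] -> [6, 12, 13, 27]
Merge: [4, 13, 33, 35] + [6, 12, 13, 27] -> [4, 6, 12, 13, 13, 27, 33, 35]

Final sorted array: [4, 6, 12, 13, 13, 27, 33, 35]

The merge sort proceeds by recursively splitting the array and merging sorted halves.
After all merges, the sorted array is [4, 6, 12, 13, 13, 27, 33, 35].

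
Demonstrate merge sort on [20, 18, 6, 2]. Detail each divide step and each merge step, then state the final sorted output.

Merge sort trace:

Split: [20, 18, 6, 2] -> [20, 18] and [6, 2]
  Split: [20, 18] -> [20] and [18]
  Merge: [20] + [18] -> [18, 20]
  Split: [6, 2] -> [6] and [2]
  Merge: [6] + [2] -> [2, 6]
Merge: [18, 20] + [2, 6] -> [2, 6, 18, 20]

Final sorted array: [2, 6, 18, 20]

The merge sort proceeds by recursively splitting the array and merging sorted halves.
After all merges, the sorted array is [2, 6, 18, 20].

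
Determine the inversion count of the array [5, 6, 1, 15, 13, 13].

Finding inversions in [5, 6, 1, 15, 13, 13]:

(0, 2): arr[0]=5 > arr[2]=1
(1, 2): arr[1]=6 > arr[2]=1
(3, 4): arr[3]=15 > arr[4]=13
(3, 5): arr[3]=15 > arr[5]=13

Total inversions: 4

The array has 4 inversion(s): (0,2), (1,2), (3,4), (3,5). Each pair (i,j) satisfies i < j and arr[i] > arr[j].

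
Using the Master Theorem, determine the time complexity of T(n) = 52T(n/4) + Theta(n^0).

Master Theorem for T(n) = 52T(n/4) + O(n^0):

a = 52, b = 4, c = 0
log_b(a) = log_4(52) = 2.8502

Case 1: c = 0 < log_4(52) = 2.8502
T(n) = O(n^(log_4 52))

For T(n) = 52T(n/4) + O(n^0): log_4(52) = 2.8502. This is Case 1 of the Master Theorem (c < log_b(a), work dominated by leaves), giving O(n^(log_4 52)).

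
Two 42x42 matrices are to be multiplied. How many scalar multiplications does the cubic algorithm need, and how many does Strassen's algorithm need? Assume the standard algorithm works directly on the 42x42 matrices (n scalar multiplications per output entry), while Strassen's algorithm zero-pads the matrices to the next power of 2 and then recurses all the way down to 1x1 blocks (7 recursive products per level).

Matrix multiplication for 42x42 matrices:

Strassen's algorithm requires power-of-2 dimensions. Pad 42x42 to 64x64 (next power of 2).

Standard algorithm: 42^3 = 74088 multiplications
Strassen's algorithm: 7^(log2(64)) = 7^6 = 117649 multiplications
Difference: 74088 - 117649 = -43561 (Strassen uses MORE here due to padding overhead — for small or just-over-power-of-2 n, padding can outweigh the per-level savings)

Standard: 74088 multiplications (42^3). Strassen: 117649 multiplications (7^6, after padding to 64x64). Strassen reduces 8 recursive multiplications to 7 at each level.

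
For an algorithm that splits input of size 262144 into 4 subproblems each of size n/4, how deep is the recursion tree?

For divide and conquer with division factor 4:

Problem sizes at each level:
Level 0: 262144
Level 1: 65536
Level 2: 16384
Level 3: 4096
Level 4: 1024
Level 5: 256
Level 6: 64
Level 7: 16
Level 8: 4
Level 9: 1

The root is level 0 and the size-1 base case is level 9 (the tree spans levels 0 through 9, i.e. 10 levels counting the root), so the depth is the number of divisions: log_4(262144) = 9

The recursion tree depth is log_4(262144) = 9. At each level, the problem size is divided by 4, so it takes 9 divisions to reduce to a base case of size 1. The algorithm makes 4 recursive calls at each level.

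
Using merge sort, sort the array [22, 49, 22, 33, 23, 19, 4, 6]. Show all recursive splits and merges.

Merge sort trace:

Split: [22, 49, 22, 33, 23, 19, 4, 6] -> [22, 49, 22, 33] and [23, 19, 4, 6]
  Split: [22, 49, 22, 33] -> [22, 49] and [22, 33]
    Split: [22, 49] -> [22] and [49]
    Merge: [22] + [49] -> [22, 49]
    Split: [22, 33] -> [22] and [33]
    Merge: [22] + [33] -> [22, 33]
  Merge: [22, 49] + [22, 33] -> [22, 22, 33, 49]
  Split: [23, 19, 4, 6] -> [23, 19] and [4, 6]
    Split: [23, 19] -> [23] and [19]
    Merge: [23] + [19] -> [19, 23]
    Split: [4, 6] -> [4] and [6]
    Merge: [4] + [6] -> [4, 6]
  Merge: [19, 23] + [4, 6] -> [4, 6, 19, 23]
Merge: [22, 22, 33, 49] + [4, 6, 19, 23] -> [4, 6, 19, 22, 22, 23, 33, 49]

Final sorted array: [4, 6, 19, 22, 22, 23, 33, 49]

The merge sort proceeds by recursively splitting the array and merging sorted halves.
After all merges, the sorted array is [4, 6, 19, 22, 22, 23, 33, 49].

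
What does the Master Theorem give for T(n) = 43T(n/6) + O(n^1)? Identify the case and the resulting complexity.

Master Theorem for T(n) = 43T(n/6) + O(n^1):

a = 43, b = 6, c = 1
log_b(a) = log_6(43) = 2.0992

Case 1: c = 1 < log_6(43) = 2.0992
T(n) = O(n^(log_6 43))

For T(n) = 43T(n/6) + O(n^1): log_6(43) = 2.0992. This is Case 1 of the Master Theorem (c < log_b(a), work dominated by leaves), giving O(n^(log_6 43)).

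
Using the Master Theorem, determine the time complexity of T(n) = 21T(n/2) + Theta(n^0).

Master Theorem for T(n) = 21T(n/2) + O(n^0):

a = 21, b = 2, c = 0
log_b(a) = log_2(21) = 4.3923

Case 1: c = 0 < log_2(21) = 4.3923
T(n) = O(n^(log_2 21))

For T(n) = 21T(n/2) + O(n^0): log_2(21) = 4.3923. This is Case 1 of the Master Theorem (c < log_b(a), work dominated by leaves), giving O(n^(log_2 21)).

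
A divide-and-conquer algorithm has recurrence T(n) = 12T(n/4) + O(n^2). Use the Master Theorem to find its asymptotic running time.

Master Theorem for T(n) = 12T(n/4) + O(n^2):

a = 12, b = 4, c = 2
log_b(a) = log_4(12) = 1.7925

Case 3: c = 2 > log_4(12) = 1.7925
T(n) = O(n^2) = O(n^2)

For T(n) = 12T(n/4) + O(n^2): log_4(12) = 1.7925. This is Case 3 of the Master Theorem (c > log_b(a), work dominated by root), giving O(n^2).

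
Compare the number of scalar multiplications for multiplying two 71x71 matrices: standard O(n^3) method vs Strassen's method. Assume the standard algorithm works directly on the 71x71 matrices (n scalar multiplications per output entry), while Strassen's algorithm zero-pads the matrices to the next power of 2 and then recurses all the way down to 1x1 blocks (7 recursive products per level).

Matrix multiplication for 71x71 matrices:

Strassen's algorithm requires power-of-2 dimensions. Pad 71x71 to 128x128 (next power of 2).

Standard algorithm: 71^3 = 357911 multiplications
Strassen's algorithm: 7^(log2(128)) = 7^7 = 823543 multiplications
Difference: 357911 - 823543 = -465632 (Strassen uses MORE here due to padding overhead — for small or just-over-power-of-2 n, padding can outweigh the per-level savings)

Standard: 357911 multiplications (71^3). Strassen: 823543 multiplications (7^7, after padding to 128x128). Strassen reduces 8 recursive multiplications to 7 at each level.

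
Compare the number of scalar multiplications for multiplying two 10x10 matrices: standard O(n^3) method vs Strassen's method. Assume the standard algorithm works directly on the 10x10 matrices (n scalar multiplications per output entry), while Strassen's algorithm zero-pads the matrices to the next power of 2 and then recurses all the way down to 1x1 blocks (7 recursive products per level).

Matrix multiplication for 10x10 matrices:

Strassen's algorithm requires power-of-2 dimensions. Pad 10x10 to 16x16 (next power of 2).

Standard algorithm: 10^3 = 1000 multiplications
Strassen's algorithm: 7^(log2(16)) = 7^4 = 2401 multiplications
Difference: 1000 - 2401 = -1401 (Strassen uses MORE here due to padding overhead — for small or just-over-power-of-2 n, padding can outweigh the per-level savings)

Standard: 1000 multiplications (10^3). Strassen: 2401 multiplications (7^4, after padding to 16x16). Strassen reduces 8 recursive multiplications to 7 at each level.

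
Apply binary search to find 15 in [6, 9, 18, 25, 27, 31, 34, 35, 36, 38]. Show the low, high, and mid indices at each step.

Binary search for 15 in [6, 9, 18, 25, 27, 31, 34, 35, 36, 38]:

lo=0, hi=9, mid=4, arr[mid]=27 -> 27 > 15, search left half
lo=0, hi=3, mid=1, arr[mid]=9 -> 9 < 15, search right half
lo=2, hi=3, mid=2, arr[mid]=18 -> 18 > 15, search left half
lo=2 > hi=1, target 15 not found

Binary search determines that 15 is not in the array after 3 comparisons. The search space was exhausted without finding the target.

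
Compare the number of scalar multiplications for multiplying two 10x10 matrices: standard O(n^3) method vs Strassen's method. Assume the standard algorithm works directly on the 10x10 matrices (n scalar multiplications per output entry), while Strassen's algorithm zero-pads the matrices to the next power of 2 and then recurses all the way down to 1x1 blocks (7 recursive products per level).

Matrix multiplication for 10x10 matrices:

Strassen's algorithm requires power-of-2 dimensions. Pad 10x10 to 16x16 (next power of 2).

Standard algorithm: 10^3 = 1000 multiplications
Strassen's algorithm: 7^(log2(16)) = 7^4 = 2401 multiplications
Difference: 1000 - 2401 = -1401 (Strassen uses MORE here due to padding overhead — for small or just-over-power-of-2 n, padding can outweigh the per-level savings)

Standard: 1000 multiplications (10^3). Strassen: 2401 multiplications (7^4, after padding to 16x16). Strassen reduces 8 recursive multiplications to 7 at each level.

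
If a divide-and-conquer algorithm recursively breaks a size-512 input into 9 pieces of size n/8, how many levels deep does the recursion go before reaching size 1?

For divide and conquer with division factor 8:

Problem sizes at each level:
Level 0: 512
Level 1: 64
Level 2: 8
Level 3: 1

The root is level 0 and the size-1 base case is level 3 (the tree spans levels 0 through 3, i.e. 4 levels counting the root), so the depth is the number of divisions: log_8(512) = 3

The recursion tree depth is log_8(512) = 3. At each level, the problem size is divided by 8, so it takes 3 divisions to reduce to a base case of size 1. The algorithm makes 9 recursive calls at each level.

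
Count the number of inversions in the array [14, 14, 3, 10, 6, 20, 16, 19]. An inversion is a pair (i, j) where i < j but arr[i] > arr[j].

Finding inversions in [14, 14, 3, 10, 6, 20, 16, 19]:

(0, 2): arr[0]=14 > arr[2]=3
(0, 3): arr[0]=14 > arr[3]=10
(0, 4): arr[0]=14 > arr[4]=6
(1, 2): arr[1]=14 > arr[2]=3
(1, 3): arr[1]=14 > arr[3]=10
(1, 4): arr[1]=14 > arr[4]=6
(3, 4): arr[3]=10 > arr[4]=6
(5, 6): arr[5]=20 > arr[6]=16
(5, 7): arr[5]=20 > arr[7]=19

Total inversions: 9

The array has 9 inversion(s): (0,2), (0,3), (0,4), (1,2), (1,3), (1,4), (3,4), (5,6), (5,7). Each pair (i,j) satisfies i < j and arr[i] > arr[j].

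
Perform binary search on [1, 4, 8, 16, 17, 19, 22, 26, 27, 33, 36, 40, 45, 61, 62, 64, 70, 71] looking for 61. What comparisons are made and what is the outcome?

Binary search for 61 in [1, 4, 8, 16, 17, 19, 22, 26, 27, 33, 36, 40, 45, 61, 62, 64, 70, 71]:

lo=0, hi=17, mid=8, arr[mid]=27 -> 27 < 61, search right half
lo=9, hi=17, mid=13, arr[mid]=61 -> Found target at index 13!

Binary search finds 61 at index 13 after 2 comparisons. The search repeatedly halves the search space by comparing with the middle element.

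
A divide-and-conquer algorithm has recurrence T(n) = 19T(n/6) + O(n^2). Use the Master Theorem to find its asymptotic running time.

Master Theorem for T(n) = 19T(n/6) + O(n^2):

a = 19, b = 6, c = 2
log_b(a) = log_6(19) = 1.6433

Case 3: c = 2 > log_6(19) = 1.6433
T(n) = O(n^2) = O(n^2)

For T(n) = 19T(n/6) + O(n^2): log_6(19) = 1.6433. This is Case 3 of the Master Theorem (c > log_b(a), work dominated by root), giving O(n^2).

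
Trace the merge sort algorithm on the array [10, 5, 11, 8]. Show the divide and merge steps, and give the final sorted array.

Merge sort trace:

Split: [10, 5, 11, 8] -> [10, 5] and [11, 8]
  Split: [10, 5] -> [10] and [5]
  Merge: [10] + [5] -> [5, 10]
  Split: [11, 8] -> [11] and [8]
  Merge: [11] + [8] -> [8, 11]
Merge: [5, 10] + [8, 11] -> [5, 8, 10, 11]

Final sorted array: [5, 8, 10, 11]

The merge sort proceeds by recursively splitting the array and merging sorted halves.
After all merges, the sorted array is [5, 8, 10, 11].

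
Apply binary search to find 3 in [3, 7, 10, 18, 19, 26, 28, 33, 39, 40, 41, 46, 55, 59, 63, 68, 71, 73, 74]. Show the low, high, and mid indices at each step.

Binary search for 3 in [3, 7, 10, 18, 19, 26, 28, 33, 39, 40, 41, 46, 55, 59, 63, 68, 71, 73, 74]:

lo=0, hi=18, mid=9, arr[mid]=40 -> 40 > 3, search left half
lo=0, hi=8, mid=4, arr[mid]=19 -> 19 > 3, search left half
lo=0, hi=3, mid=1, arr[mid]=7 -> 7 > 3, search left half
lo=0, hi=0, mid=0, arr[mid]=3 -> Found target at index 0!

Binary search finds 3 at index 0 after 4 comparisons. The search repeatedly halves the search space by comparing with the middle element.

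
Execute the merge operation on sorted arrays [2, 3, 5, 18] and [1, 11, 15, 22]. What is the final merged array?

Merging process:

Compare 2 vs 1: take 1 from right. Merged: [1]
Compare 2 vs 11: take 2 from left. Merged: [1, 2]
Compare 3 vs 11: take 3 from left. Merged: [1, 2, 3]
Compare 5 vs 11: take 5 from left. Merged: [1, 2, 3, 5]
Compare 18 vs 11: take 11 from right. Merged: [1, 2, 3, 5, 11]
Compare 18 vs 15: take 15 from right. Merged: [1, 2, 3, 5, 11, 15]
Compare 18 vs 22: take 18 from left. Merged: [1, 2, 3, 5, 11, 15, 18]
Append remaining from right: [22]. Merged: [1, 2, 3, 5, 11, 15, 18, 22]

Final merged array: [1, 2, 3, 5, 11, 15, 18, 22]
Total comparisons: 7

The merged array is [1, 2, 3, 5, 11, 15, 18, 22], requiring 7 comparisons. The merge step runs in O(n) time where n is the total number of elements.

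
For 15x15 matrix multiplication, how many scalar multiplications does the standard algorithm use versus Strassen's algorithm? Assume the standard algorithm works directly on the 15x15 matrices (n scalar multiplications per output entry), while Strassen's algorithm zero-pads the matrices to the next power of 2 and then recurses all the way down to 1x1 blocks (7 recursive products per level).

Matrix multiplication for 15x15 matrices:

Strassen's algorithm requires power-of-2 dimensions. Pad 15x15 to 16x16 (next power of 2).

Standard algorithm: 15^3 = 3375 multiplications
Strassen's algorithm: 7^(log2(16)) = 7^4 = 2401 multiplications
Savings: 3375 - 2401 = 974 multiplications

Standard: 3375 multiplications (15^3). Strassen: 2401 multiplications (7^4, after padding to 16x16). Strassen reduces 8 recursive multiplications to 7 at each level.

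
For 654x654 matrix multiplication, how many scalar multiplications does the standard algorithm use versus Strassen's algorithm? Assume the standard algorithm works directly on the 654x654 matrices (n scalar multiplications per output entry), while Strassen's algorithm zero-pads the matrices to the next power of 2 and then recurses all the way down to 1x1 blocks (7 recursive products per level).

Matrix multiplication for 654x654 matrices:

Strassen's algorithm requires power-of-2 dimensions. Pad 654x654 to 1024x1024 (next power of 2).

Standard algorithm: 654^3 = 279726264 multiplications
Strassen's algorithm: 7^(log2(1024)) = 7^10 = 282475249 multiplications
Difference: 279726264 - 282475249 = -2748985 (Strassen uses MORE here due to padding overhead — for small or just-over-power-of-2 n, padding can outweigh the per-level savings)

Standard: 279726264 multiplications (654^3). Strassen: 282475249 multiplications (7^10, after padding to 1024x1024). Strassen reduces 8 recursive multiplications to 7 at each level.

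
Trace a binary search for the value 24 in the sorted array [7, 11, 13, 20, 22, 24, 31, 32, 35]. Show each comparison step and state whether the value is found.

Binary search for 24 in [7, 11, 13, 20, 22, 24, 31, 32, 35]:

lo=0, hi=8, mid=4, arr[mid]=22 -> 22 < 24, search right half
lo=5, hi=8, mid=6, arr[mid]=31 -> 31 > 24, search left half
lo=5, hi=5, mid=5, arr[mid]=24 -> Found target at index 5!

Binary search finds 24 at index 5 after 3 comparisons. The search repeatedly halves the search space by comparing with the middle element.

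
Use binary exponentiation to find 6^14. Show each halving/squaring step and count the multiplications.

Computing 6^14 by squaring (build up from 6^1; each line after the first costs one multiplication):

6^1 = 6
6^2 = (6^1)^2 = 6^2 = 36
6^3 = 6 * 6^2 = 6 * 36 = 216
6^6 = (6^3)^2 = 216^2 = 46656
6^7 = 6 * 6^6 = 6 * 46656 = 279936
6^14 = (6^7)^2 = 279936^2 = 78364164096

Result: 78364164096
Multiplications needed: 5 (5 lines after 6^1)

6^14 = 78364164096. Using exponentiation by squaring, this requires 5 multiplications. The key idea: if the exponent is even, square the half-power; if odd, multiply by the base once.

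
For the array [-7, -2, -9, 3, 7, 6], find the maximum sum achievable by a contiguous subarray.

Using Kadane's algorithm on [-7, -2, -9, 3, 7, 6]:

Scanning through the array:
Position 1 (value -2): max_ending_here = -2, max_so_far = -2
Position 2 (value -9): max_ending_here = -9, max_so_far = -2
Position 3 (value 3): max_ending_here = 3, max_so_far = 3
Position 4 (value 7): max_ending_here = 10, max_so_far = 10
Position 5 (value 6): max_ending_here = 16, max_so_far = 16

Maximum subarray: [3, 7, 6]
Maximum sum: 16

The maximum subarray is [3, 7, 6] with sum 16. This subarray runs from index 3 to index 5.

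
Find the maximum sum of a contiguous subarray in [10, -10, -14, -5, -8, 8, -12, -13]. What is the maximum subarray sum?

Using Kadane's algorithm on [10, -10, -14, -5, -8, 8, -12, -13]:

Scanning through the array:
Position 1 (value -10): max_ending_here = 0, max_so_far = 10
Position 2 (value -14): max_ending_here = -14, max_so_far = 10
Position 3 (value -5): max_ending_here = -5, max_so_far = 10
Position 4 (value -8): max_ending_here = -8, max_so_far = 10
Position 5 (value 8): max_ending_here = 8, max_so_far = 10
Position 6 (value -12): max_ending_here = -4, max_so_far = 10
Position 7 (value -13): max_ending_here = -13, max_so_far = 10

Maximum subarray: [10]
Maximum sum: 10

The maximum subarray is [10] with sum 10. This subarray runs from index 0 to index 0.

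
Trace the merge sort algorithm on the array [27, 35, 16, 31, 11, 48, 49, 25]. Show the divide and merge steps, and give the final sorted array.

Merge sort trace:

Split: [27, 35, 16, 31, 11, 48, 49, 25] -> [27, 35, 16, 31] and [11, 48, 49, 25]
  Split: [27, 35, 16, 31] -> [27, 35] and [16, 31]
    Split: [27, 35] -> [27] and [35]
    Merge: [27] + [35] -> [27, 35]
    Split: [16, 31] -> [16] and [31]
    Merge: [16] + [31] -> [16, 31]
  Merge: [27, 35] + [16, 31] -> [16, 27, 31, 35]
  Split: [11, 48, 49, 25] -> [11, 48] and [49, 25]
    Split: [11, 48] -> [11] and [48]
    Merge: [11] + [48] -> [11, 48]
    Split: [49, 25] -> [49] and [25]
    Merge: [49] + [25] -> [25, 49]
  Merge: [11, 48] + [25, 49] -> [11, 25, 48, 49]
Merge: [16, 27, 31, 35] + [11, 25, 48, 49] -> [11, 16, 25, 27, 31, 35, 48, 49]

Final sorted array: [11, 16, 25, 27, 31, 35, 48, 49]

The merge sort proceeds by recursively splitting the array and merging sorted halves.
After all merges, the sorted array is [11, 16, 25, 27, 31, 35, 48, 49].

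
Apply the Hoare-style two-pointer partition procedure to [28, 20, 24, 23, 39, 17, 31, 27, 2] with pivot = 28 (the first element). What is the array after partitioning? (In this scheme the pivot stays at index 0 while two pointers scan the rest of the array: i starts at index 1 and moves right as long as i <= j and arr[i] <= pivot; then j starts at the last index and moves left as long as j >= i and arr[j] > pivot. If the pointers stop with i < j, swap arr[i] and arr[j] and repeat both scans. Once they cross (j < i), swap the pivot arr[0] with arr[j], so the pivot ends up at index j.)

Hoare-style two-pointer partition with pivot = 28:

Initial array: [28, 20, 24, 23, 39, 17, 31, 27, 2]

Pointers start at i = 1, j = 8.
i stops at index 4 (arr[4]=39 > 28), j stops at index 8 (arr[8]=2 <= 28): swap arr[4] and arr[8], array becomes [28, 20, 24, 23, 2, 17, 31, 27, 39]
i stops at index 6 (arr[6]=31 > 28), j stops at index 7 (arr[7]=27 <= 28): swap arr[6] and arr[7], array becomes [28, 20, 24, 23, 2, 17, 27, 31, 39]
i ends at 7, j ends at 6: the pointers have crossed (j < i), so scanning stops.

Swap pivot arr[0] with arr[6] to place pivot at position 6: [27, 20, 24, 23, 2, 17, 28, 31, 39]
Pivot position: 6

After partitioning with pivot 28, the array becomes [27, 20, 24, 23, 2, 17, 28, 31, 39]. The pivot is placed at index 6. All elements to the left of the pivot are <= 28, and all elements to the right are > 28.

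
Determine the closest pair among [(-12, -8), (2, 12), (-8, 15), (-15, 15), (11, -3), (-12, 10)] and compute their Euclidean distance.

Computing all pairwise distances among 6 points:

d((-12, -8), (2, 12)) = 24.4131
d((-12, -8), (-8, 15)) = 23.3452
d((-12, -8), (-15, 15)) = 23.1948
d((-12, -8), (11, -3)) = 23.5372
d((-12, -8), (-12, 10)) = 18.0
d((2, 12), (-8, 15)) = 10.4403
d((2, 12), (-15, 15)) = 17.2627
d((2, 12), (11, -3)) = 17.4929
d((2, 12), (-12, 10)) = 14.1421
d((-8, 15), (-15, 15)) = 7.0
d((-8, 15), (11, -3)) = 26.1725
d((-8, 15), (-12, 10)) = 6.4031
d((-15, 15), (11, -3)) = 31.6228
d((-15, 15), (-12, 10)) = 5.831 <-- minimum
d((11, -3), (-12, 10)) = 26.4197

Closest pair: (-15, 15) and (-12, 10) with distance 5.831

The closest pair is (-15, 15) and (-12, 10) with Euclidean distance 5.831. For 6 points, brute-force pairwise comparison is shown above. For large n, the divide-and-conquer algorithm (sort by x, recurse on halves, check the dividing strip) achieves O(n log n).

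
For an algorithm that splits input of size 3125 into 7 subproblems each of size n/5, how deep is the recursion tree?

For divide and conquer with division factor 5:

Problem sizes at each level:
Level 0: 3125
Level 1: 625
Level 2: 125
Level 3: 25
Level 4: 5
Level 5: 1

The root is level 0 and the size-1 base case is level 5 (the tree spans levels 0 through 5, i.e. 6 levels counting the root), so the depth is the number of divisions: log_5(3125) = 5

The recursion tree depth is log_5(3125) = 5. At each level, the problem size is divided by 5, so it takes 5 divisions to reduce to a base case of size 1. The algorithm makes 7 recursive calls at each level.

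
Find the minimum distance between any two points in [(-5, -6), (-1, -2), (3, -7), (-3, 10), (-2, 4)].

Computing all pairwise distances among 5 points:

d((-5, -6), (-1, -2)) = 5.6569 <-- minimum
d((-5, -6), (3, -7)) = 8.0623
d((-5, -6), (-3, 10)) = 16.1245
d((-5, -6), (-2, 4)) = 10.4403
d((-1, -2), (3, -7)) = 6.4031
d((-1, -2), (-3, 10)) = 12.1655
d((-1, -2), (-2, 4)) = 6.0828
d((3, -7), (-3, 10)) = 18.0278
d((3, -7), (-2, 4)) = 12.083
d((-3, 10), (-2, 4)) = 6.0828

Closest pair: (-5, -6) and (-1, -2) with distance 5.6569

The closest pair is (-5, -6) and (-1, -2) with Euclidean distance 5.6569. For 5 points, brute-force pairwise comparison is shown above. For large n, the divide-and-conquer algorithm (sort by x, recurse on halves, check the dividing strip) achieves O(n log n).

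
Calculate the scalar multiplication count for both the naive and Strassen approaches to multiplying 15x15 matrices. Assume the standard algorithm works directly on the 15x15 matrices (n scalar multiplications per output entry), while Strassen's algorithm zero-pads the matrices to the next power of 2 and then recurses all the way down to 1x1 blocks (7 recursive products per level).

Matrix multiplication for 15x15 matrices:

Strassen's algorithm requires power-of-2 dimensions. Pad 15x15 to 16x16 (next power of 2).

Standard algorithm: 15^3 = 3375 multiplications
Strassen's algorithm: 7^(log2(16)) = 7^4 = 2401 multiplications
Savings: 3375 - 2401 = 974 multiplications

Standard: 3375 multiplications (15^3). Strassen: 2401 multiplications (7^4, after padding to 16x16). Strassen reduces 8 recursive multiplications to 7 at each level.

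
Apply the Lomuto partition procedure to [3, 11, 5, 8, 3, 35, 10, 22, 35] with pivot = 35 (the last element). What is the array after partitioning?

Lomuto partition with pivot = 35:

Initial array: [3, 11, 5, 8, 3, 35, 10, 22, 35]

arr[0]=3 <= 35: swap with position 0, array becomes [3, 11, 5, 8, 3, 35, 10, 22, 35]
arr[1]=11 <= 35: swap with position 1, array becomes [3, 11, 5, 8, 3, 35, 10, 22, 35]
arr[2]=5 <= 35: swap with position 2, array becomes [3, 11, 5, 8, 3, 35, 10, 22, 35]
arr[3]=8 <= 35: swap with position 3, array becomes [3, 11, 5, 8, 3, 35, 10, 22, 35]
arr[4]=3 <= 35: swap with position 4, array becomes [3, 11, 5, 8, 3, 35, 10, 22, 35]
arr[5]=35 <= 35: swap with position 5, array becomes [3, 11, 5, 8, 3, 35, 10, 22, 35]
arr[6]=10 <= 35: swap with position 6, array becomes [3, 11, 5, 8, 3, 35, 10, 22, 35]
arr[7]=22 <= 35: swap with position 7, array becomes [3, 11, 5, 8, 3, 35, 10, 22, 35]

Place pivot at position 8: [3, 11, 5, 8, 3, 35, 10, 22, 35]
Pivot position: 8

After partitioning with pivot 35, the array becomes [3, 11, 5, 8, 3, 35, 10, 22, 35]. The pivot is placed at index 8. All elements to the left of the pivot are <= 35, and all elements to the right are > 35.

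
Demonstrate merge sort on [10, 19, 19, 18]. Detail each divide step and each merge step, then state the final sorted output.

Merge sort trace:

Split: [10, 19, 19, 18] -> [10, 19] and [19, 18]
  Split: [10, 19] -> [10] and [19]
  Merge: [10] + [19] -> [10, 19]
  Split: [19, 18] -> [19] and [18]
  Merge: [19] + [18] -> [18, 19]
Merge: [10, 19] + [18, 19] -> [10, 18, 19, 19]

Final sorted array: [10, 18, 19, 19]

The merge sort proceeds by recursively splitting the array and merging sorted halves.
After all merges, the sorted array is [10, 18, 19, 19].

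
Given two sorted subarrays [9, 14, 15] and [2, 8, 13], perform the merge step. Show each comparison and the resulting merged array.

Merging process:

Compare 9 vs 2: take 2 from right. Merged: [2]
Compare 9 vs 8: take 8 from right. Merged: [2, 8]
Compare 9 vs 13: take 9 from left. Merged: [2, 8, 9]
Compare 14 vs 13: take 13 from right. Merged: [2, 8, 9, 13]
Append remaining from left: [14, 15]. Merged: [2, 8, 9, 13, 14, 15]

Final merged array: [2, 8, 9, 13, 14, 15]
Total comparisons: 4

The merged array is [2, 8, 9, 13, 14, 15], requiring 4 comparisons. The merge step runs in O(n) time where n is the total number of elements.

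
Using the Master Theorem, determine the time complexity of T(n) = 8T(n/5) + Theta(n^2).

Master Theorem for T(n) = 8T(n/5) + O(n^2):

a = 8, b = 5, c = 2
log_b(a) = log_5(8) = 1.2920

Case 3: c = 2 > log_5(8) = 1.2920
T(n) = O(n^2) = O(n^2)

For T(n) = 8T(n/5) + O(n^2): log_5(8) = 1.2920. This is Case 3 of the Master Theorem (c > log_b(a), work dominated by root), giving O(n^2).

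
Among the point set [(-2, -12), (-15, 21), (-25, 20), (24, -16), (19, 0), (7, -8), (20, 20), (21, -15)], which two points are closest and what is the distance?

Computing all pairwise distances among 8 points:

d((-2, -12), (-15, 21)) = 35.4683
d((-2, -12), (-25, 20)) = 39.4081
d((-2, -12), (24, -16)) = 26.3059
d((-2, -12), (19, 0)) = 24.1868
d((-2, -12), (7, -8)) = 9.8489
d((-2, -12), (20, 20)) = 38.833
d((-2, -12), (21, -15)) = 23.1948
d((-15, 21), (-25, 20)) = 10.0499
d((-15, 21), (24, -16)) = 53.7587
d((-15, 21), (19, 0)) = 39.9625
d((-15, 21), (7, -8)) = 36.4005
d((-15, 21), (20, 20)) = 35.0143
d((-15, 21), (21, -15)) = 50.9117
d((-25, 20), (24, -16)) = 60.803
d((-25, 20), (19, 0)) = 48.3322
d((-25, 20), (7, -8)) = 42.5206
d((-25, 20), (20, 20)) = 45.0
d((-25, 20), (21, -15)) = 57.8014
d((24, -16), (19, 0)) = 16.7631
d((24, -16), (7, -8)) = 18.7883
d((24, -16), (20, 20)) = 36.2215
d((24, -16), (21, -15)) = 3.1623 <-- minimum
d((19, 0), (7, -8)) = 14.4222
d((19, 0), (20, 20)) = 20.025
d((19, 0), (21, -15)) = 15.1327
d((7, -8), (20, 20)) = 30.8707
d((7, -8), (21, -15)) = 15.6525
d((20, 20), (21, -15)) = 35.0143

Closest pair: (24, -16) and (21, -15) with distance 3.1623

The closest pair is (24, -16) and (21, -15) with Euclidean distance 3.1623. For 8 points, brute-force pairwise comparison is shown above. For large n, the divide-and-conquer algorithm (sort by x, recurse on halves, check the dividing strip) achieves O(n log n).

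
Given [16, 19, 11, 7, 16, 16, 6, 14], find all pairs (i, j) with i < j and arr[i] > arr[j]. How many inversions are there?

Finding inversions in [16, 19, 11, 7, 16, 16, 6, 14]:

(0, 2): arr[0]=16 > arr[2]=11
(0, 3): arr[0]=16 > arr[3]=7
(0, 6): arr[0]=16 > arr[6]=6
(0, 7): arr[0]=16 > arr[7]=14
(1, 2): arr[1]=19 > arr[2]=11
(1, 3): arr[1]=19 > arr[3]=7
(1, 4): arr[1]=19 > arr[4]=16
(1, 5): arr[1]=19 > arr[5]=16
(1, 6): arr[1]=19 > arr[6]=6
(1, 7): arr[1]=19 > arr[7]=14
(2, 3): arr[2]=11 > arr[3]=7
(2, 6): arr[2]=11 > arr[6]=6
(3, 6): arr[3]=7 > arr[6]=6
(4, 6): arr[4]=16 > arr[6]=6
(4, 7): arr[4]=16 > arr[7]=14
(5, 6): arr[5]=16 > arr[6]=6
(5, 7): arr[5]=16 > arr[7]=14

Total inversions: 17

The array has 17 inversion(s): (0,2), (0,3), (0,6), (0,7), (1,2), (1,3), (1,4), (1,5), (1,6), (1,7), (2,3), (2,6), (3,6), (4,6), (4,7), (5,6), (5,7). Each pair (i,j) satisfies i < j and arr[i] > arr[j].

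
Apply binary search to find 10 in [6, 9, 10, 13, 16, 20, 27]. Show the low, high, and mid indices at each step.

Binary search for 10 in [6, 9, 10, 13, 16, 20, 27]:

lo=0, hi=6, mid=3, arr[mid]=13 -> 13 > 10, search left half
lo=0, hi=2, mid=1, arr[mid]=9 -> 9 < 10, search right half
lo=2, hi=2, mid=2, arr[mid]=10 -> Found target at index 2!

Binary search finds 10 at index 2 after 3 comparisons. The search repeatedly halves the search space by comparing with the middle element.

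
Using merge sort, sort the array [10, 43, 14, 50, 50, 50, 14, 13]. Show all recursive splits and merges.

Merge sort trace:

Split: [10, 43, 14, 50, 50, 50, 14, 13] -> [10, 43, 14, 50] and [50, 50, 14, 13]
  Split: [10, 43, 14, 50] -> [10, 43] and [14, 50]
    Split: [10, 43] -> [10] and [43]
    Merge: [10] + [43] -> [10, 43]
    Split: [14, 50] -> [14] and [50]
    Merge: [14] + [50] -> [14, 50]
  Merge: [10, 43] + [14, 50] -> [10, 14, 43, 50]
  Split: [50, 50, 14, 13] -> [50, 50] and [14, 13]
    Split: [50, 50] -> [50] and [50]
    Merge: [50] + [50] -> [50, 50]
    Split: [14, 13] -> [14] and [13]
    Merge: [14] + [13] -> [13, 14]
  Merge: [50, 50] + [13, 14] -> [13, 14, 50, 50]
Merge: [10, 14, 43, 50] + [13, 14, 50, 50] -> [10, 13, 14, 14, 43, 50, 50, 50]

Final sorted array: [10, 13, 14, 14, 43, 50, 50, 50]

The merge sort proceeds by recursively splitting the array and merging sorted halves.
After all merges, the sorted array is [10, 13, 14, 14, 43, 50, 50, 50].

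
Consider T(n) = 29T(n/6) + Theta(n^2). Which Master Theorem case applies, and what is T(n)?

Master Theorem for T(n) = 29T(n/6) + O(n^2):

a = 29, b = 6, c = 2
log_b(a) = log_6(29) = 1.8793

Case 3: c = 2 > log_6(29) = 1.8793
T(n) = O(n^2) = O(n^2)

For T(n) = 29T(n/6) + O(n^2): log_6(29) = 1.8793. This is Case 3 of the Master Theorem (c > log_b(a), work dominated by root), giving O(n^2).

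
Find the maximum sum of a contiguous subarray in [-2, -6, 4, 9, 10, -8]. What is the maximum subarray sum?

Using Kadane's algorithm on [-2, -6, 4, 9, 10, -8]:

Scanning through the array:
Position 1 (value -6): max_ending_here = -6, max_so_far = -2
Position 2 (value 4): max_ending_here = 4, max_so_far = 4
Position 3 (value 9): max_ending_here = 13, max_so_far = 13
Position 4 (value 10): max_ending_here = 23, max_so_far = 23
Position 5 (value -8): max_ending_here = 15, max_so_far = 23

Maximum subarray: [4, 9, 10]
Maximum sum: 23

The maximum subarray is [4, 9, 10] with sum 23. This subarray runs from index 2 to index 4.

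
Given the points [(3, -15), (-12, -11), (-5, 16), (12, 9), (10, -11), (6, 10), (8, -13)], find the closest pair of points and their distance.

Computing all pairwise distances among 7 points:

d((3, -15), (-12, -11)) = 15.5242
d((3, -15), (-5, 16)) = 32.0156
d((3, -15), (12, 9)) = 25.632
d((3, -15), (10, -11)) = 8.0623
d((3, -15), (6, 10)) = 25.1794
d((3, -15), (8, -13)) = 5.3852
d((-12, -11), (-5, 16)) = 27.8927
d((-12, -11), (12, 9)) = 31.241
d((-12, -11), (10, -11)) = 22.0
d((-12, -11), (6, 10)) = 27.6586
d((-12, -11), (8, -13)) = 20.0998
d((-5, 16), (12, 9)) = 18.3848
d((-5, 16), (10, -11)) = 30.8869
d((-5, 16), (6, 10)) = 12.53
d((-5, 16), (8, -13)) = 31.7805
d((12, 9), (10, -11)) = 20.0998
d((12, 9), (6, 10)) = 6.0828
d((12, 9), (8, -13)) = 22.3607
d((10, -11), (6, 10)) = 21.3776
d((10, -11), (8, -13)) = 2.8284 <-- minimum
d((6, 10), (8, -13)) = 23.0868

Closest pair: (10, -11) and (8, -13) with distance 2.8284

The closest pair is (10, -11) and (8, -13) with Euclidean distance 2.8284. For 7 points, brute-force pairwise comparison is shown above. For large n, the divide-and-conquer algorithm (sort by x, recurse on halves, check the dividing strip) achieves O(n log n).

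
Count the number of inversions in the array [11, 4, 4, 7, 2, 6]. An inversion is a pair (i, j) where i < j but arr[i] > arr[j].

Finding inversions in [11, 4, 4, 7, 2, 6]:

(0, 1): arr[0]=11 > arr[1]=4
(0, 2): arr[0]=11 > arr[2]=4
(0, 3): arr[0]=11 > arr[3]=7
(0, 4): arr[0]=11 > arr[4]=2
(0, 5): arr[0]=11 > arr[5]=6
(1, 4): arr[1]=4 > arr[4]=2
(2, 4): arr[2]=4 > arr[4]=2
(3, 4): arr[3]=7 > arr[4]=2
(3, 5): arr[3]=7 > arr[5]=6

Total inversions: 9

The array has 9 inversion(s): (0,1), (0,2), (0,3), (0,4), (0,5), (1,4), (2,4), (3,4), (3,5). Each pair (i,j) satisfies i < j and arr[i] > arr[j].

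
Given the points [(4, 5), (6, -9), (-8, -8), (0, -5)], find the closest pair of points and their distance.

Computing all pairwise distances among 4 points:

d((4, 5), (6, -9)) = 14.1421
d((4, 5), (-8, -8)) = 17.6918
d((4, 5), (0, -5)) = 10.7703
d((6, -9), (-8, -8)) = 14.0357
d((6, -9), (0, -5)) = 7.2111 <-- minimum
d((-8, -8), (0, -5)) = 8.544

Closest pair: (6, -9) and (0, -5) with distance 7.2111

The closest pair is (6, -9) and (0, -5) with Euclidean distance 7.2111. For 4 points, brute-force pairwise comparison is shown above. For large n, the divide-and-conquer algorithm (sort by x, recurse on halves, check the dividing strip) achieves O(n log n).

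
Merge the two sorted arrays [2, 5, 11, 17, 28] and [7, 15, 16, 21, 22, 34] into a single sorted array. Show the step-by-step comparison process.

Merging process:

Compare 2 vs 7: take 2 from left. Merged: [2]
Compare 5 vs 7: take 5 from left. Merged: [2, 5]
Compare 11 vs 7: take 7 from right. Merged: [2, 5, 7]
Compare 11 vs 15: take 11 from left. Merged: [2, 5, 7, 11]
Compare 17 vs 15: take 15 from right. Merged: [2, 5, 7, 11, 15]
Compare 17 vs 16: take 16 from right. Merged: [2, 5, 7, 11, 15, 16]
Compare 17 vs 21: take 17 from left. Merged: [2, 5, 7, 11, 15, 16, 17]
Compare 28 vs 21: take 21 from right. Merged: [2, 5, 7, 11, 15, 16, 17, 21]
Compare 28 vs 22: take 22 from right. Merged: [2, 5, 7, 11, 15, 16, 17, 21, 22]
Compare 28 vs 34: take 28 from left. Merged: [2, 5, 7, 11, 15, 16, 17, 21, 22, 28]
Append remaining from right: [34]. Merged: [2, 5, 7, 11, 15, 16, 17, 21, 22, 28, 34]

Final merged array: [2, 5, 7, 11, 15, 16, 17, 21, 22, 28, 34]
Total comparisons: 10

The merged array is [2, 5, 7, 11, 15, 16, 17, 21, 22, 28, 34], requiring 10 comparisons. The merge step runs in O(n) time where n is the total number of elements.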